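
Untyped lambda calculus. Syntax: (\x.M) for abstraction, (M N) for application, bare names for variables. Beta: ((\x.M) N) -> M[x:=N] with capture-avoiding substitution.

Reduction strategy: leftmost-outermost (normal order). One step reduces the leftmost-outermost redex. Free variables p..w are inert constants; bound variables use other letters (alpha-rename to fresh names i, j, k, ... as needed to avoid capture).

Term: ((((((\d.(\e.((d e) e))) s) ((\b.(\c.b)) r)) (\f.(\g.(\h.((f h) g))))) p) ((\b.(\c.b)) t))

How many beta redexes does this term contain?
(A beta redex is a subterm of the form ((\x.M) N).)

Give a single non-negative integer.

Term: ((((((\d.(\e.((d e) e))) s) ((\b.(\c.b)) r)) (\f.(\g.(\h.((f h) g))))) p) ((\b.(\c.b)) t))
  Redex: ((\d.(\e.((d e) e))) s)
  Redex: ((\b.(\c.b)) r)
  Redex: ((\b.(\c.b)) t)
Total redexes: 3

Answer: 3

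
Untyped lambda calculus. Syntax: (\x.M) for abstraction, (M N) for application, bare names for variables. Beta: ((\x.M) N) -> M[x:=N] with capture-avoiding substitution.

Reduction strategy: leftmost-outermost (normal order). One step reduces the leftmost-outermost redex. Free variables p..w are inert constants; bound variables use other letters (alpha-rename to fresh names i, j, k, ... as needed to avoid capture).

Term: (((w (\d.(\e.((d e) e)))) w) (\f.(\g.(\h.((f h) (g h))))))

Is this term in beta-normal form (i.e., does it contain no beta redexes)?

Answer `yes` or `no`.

Answer: yes

Derivation:
Term: (((w (\d.(\e.((d e) e)))) w) (\f.(\g.(\h.((f h) (g h))))))
No beta redexes found.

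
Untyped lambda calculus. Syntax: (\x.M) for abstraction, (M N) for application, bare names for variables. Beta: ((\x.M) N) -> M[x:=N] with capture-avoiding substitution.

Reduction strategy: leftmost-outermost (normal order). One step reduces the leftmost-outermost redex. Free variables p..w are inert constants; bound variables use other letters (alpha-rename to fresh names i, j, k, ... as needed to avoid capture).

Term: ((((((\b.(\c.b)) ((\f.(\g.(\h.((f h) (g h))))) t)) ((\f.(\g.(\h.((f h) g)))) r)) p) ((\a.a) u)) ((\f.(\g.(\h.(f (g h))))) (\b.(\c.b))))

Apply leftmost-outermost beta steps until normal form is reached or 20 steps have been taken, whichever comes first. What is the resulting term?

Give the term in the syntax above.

Step 0: ((((((\b.(\c.b)) ((\f.(\g.(\h.((f h) (g h))))) t)) ((\f.(\g.(\h.((f h) g)))) r)) p) ((\a.a) u)) ((\f.(\g.(\h.(f (g h))))) (\b.(\c.b))))
Step 1: (((((\c.((\f.(\g.(\h.((f h) (g h))))) t)) ((\f.(\g.(\h.((f h) g)))) r)) p) ((\a.a) u)) ((\f.(\g.(\h.(f (g h))))) (\b.(\c.b))))
Step 2: (((((\f.(\g.(\h.((f h) (g h))))) t) p) ((\a.a) u)) ((\f.(\g.(\h.(f (g h))))) (\b.(\c.b))))
Step 3: ((((\g.(\h.((t h) (g h)))) p) ((\a.a) u)) ((\f.(\g.(\h.(f (g h))))) (\b.(\c.b))))
Step 4: (((\h.((t h) (p h))) ((\a.a) u)) ((\f.(\g.(\h.(f (g h))))) (\b.(\c.b))))
Step 5: (((t ((\a.a) u)) (p ((\a.a) u))) ((\f.(\g.(\h.(f (g h))))) (\b.(\c.b))))
Step 6: (((t u) (p ((\a.a) u))) ((\f.(\g.(\h.(f (g h))))) (\b.(\c.b))))
Step 7: (((t u) (p u)) ((\f.(\g.(\h.(f (g h))))) (\b.(\c.b))))
Step 8: (((t u) (p u)) (\g.(\h.((\b.(\c.b)) (g h)))))
Step 9: (((t u) (p u)) (\g.(\h.(\c.(g h)))))

Answer: (((t u) (p u)) (\g.(\h.(\c.(g h)))))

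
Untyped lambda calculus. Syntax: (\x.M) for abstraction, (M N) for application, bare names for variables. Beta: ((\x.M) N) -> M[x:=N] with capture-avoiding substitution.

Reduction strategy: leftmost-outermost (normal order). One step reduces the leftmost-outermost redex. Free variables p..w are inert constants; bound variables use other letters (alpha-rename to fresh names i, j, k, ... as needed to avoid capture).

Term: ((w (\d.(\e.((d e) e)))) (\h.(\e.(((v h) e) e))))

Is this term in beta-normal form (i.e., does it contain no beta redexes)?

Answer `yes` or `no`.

Answer: yes

Derivation:
Term: ((w (\d.(\e.((d e) e)))) (\h.(\e.(((v h) e) e))))
No beta redexes found.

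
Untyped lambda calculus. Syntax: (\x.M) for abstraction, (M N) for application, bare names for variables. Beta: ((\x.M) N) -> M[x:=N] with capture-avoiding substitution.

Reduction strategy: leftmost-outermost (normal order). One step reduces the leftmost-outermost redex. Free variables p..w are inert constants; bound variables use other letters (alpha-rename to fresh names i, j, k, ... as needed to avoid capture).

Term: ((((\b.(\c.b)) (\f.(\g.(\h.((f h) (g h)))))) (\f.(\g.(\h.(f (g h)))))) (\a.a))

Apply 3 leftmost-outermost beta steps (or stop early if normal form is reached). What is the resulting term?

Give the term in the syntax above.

Step 0: ((((\b.(\c.b)) (\f.(\g.(\h.((f h) (g h)))))) (\f.(\g.(\h.(f (g h)))))) (\a.a))
Step 1: (((\c.(\f.(\g.(\h.((f h) (g h)))))) (\f.(\g.(\h.(f (g h)))))) (\a.a))
Step 2: ((\f.(\g.(\h.((f h) (g h))))) (\a.a))
Step 3: (\g.(\h.(((\a.a) h) (g h))))

Answer: (\g.(\h.(((\a.a) h) (g h))))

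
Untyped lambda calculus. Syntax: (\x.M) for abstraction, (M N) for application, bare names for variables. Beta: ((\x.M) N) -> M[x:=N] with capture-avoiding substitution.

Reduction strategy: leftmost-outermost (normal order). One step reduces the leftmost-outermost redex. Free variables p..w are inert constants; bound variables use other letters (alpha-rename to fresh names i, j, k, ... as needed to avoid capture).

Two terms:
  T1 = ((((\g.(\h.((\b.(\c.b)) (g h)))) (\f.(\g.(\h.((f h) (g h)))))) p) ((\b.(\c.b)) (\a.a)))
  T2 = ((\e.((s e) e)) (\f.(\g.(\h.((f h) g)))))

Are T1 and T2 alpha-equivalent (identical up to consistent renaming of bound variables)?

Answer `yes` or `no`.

Term 1: ((((\g.(\h.((\b.(\c.b)) (g h)))) (\f.(\g.(\h.((f h) (g h)))))) p) ((\b.(\c.b)) (\a.a)))
Term 2: ((\e.((s e) e)) (\f.(\g.(\h.((f h) g)))))
Alpha-equivalence: compare structure up to binder renaming.
Result: False

Answer: no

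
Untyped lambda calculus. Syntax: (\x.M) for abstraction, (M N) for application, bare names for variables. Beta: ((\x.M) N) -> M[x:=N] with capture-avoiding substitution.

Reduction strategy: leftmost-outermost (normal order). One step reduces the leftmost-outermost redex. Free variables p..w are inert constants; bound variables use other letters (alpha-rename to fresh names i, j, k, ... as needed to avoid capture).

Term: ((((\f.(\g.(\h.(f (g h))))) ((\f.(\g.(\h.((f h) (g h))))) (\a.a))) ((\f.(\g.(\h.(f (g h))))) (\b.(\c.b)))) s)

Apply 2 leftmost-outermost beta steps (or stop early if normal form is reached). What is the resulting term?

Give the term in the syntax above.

Step 0: ((((\f.(\g.(\h.(f (g h))))) ((\f.(\g.(\h.((f h) (g h))))) (\a.a))) ((\f.(\g.(\h.(f (g h))))) (\b.(\c.b)))) s)
Step 1: (((\g.(\h.(((\f.(\g.(\h.((f h) (g h))))) (\a.a)) (g h)))) ((\f.(\g.(\h.(f (g h))))) (\b.(\c.b)))) s)
Step 2: ((\h.(((\f.(\g.(\h.((f h) (g h))))) (\a.a)) (((\f.(\g.(\h.(f (g h))))) (\b.(\c.b))) h))) s)

Answer: ((\h.(((\f.(\g.(\h.((f h) (g h))))) (\a.a)) (((\f.(\g.(\h.(f (g h))))) (\b.(\c.b))) h))) s)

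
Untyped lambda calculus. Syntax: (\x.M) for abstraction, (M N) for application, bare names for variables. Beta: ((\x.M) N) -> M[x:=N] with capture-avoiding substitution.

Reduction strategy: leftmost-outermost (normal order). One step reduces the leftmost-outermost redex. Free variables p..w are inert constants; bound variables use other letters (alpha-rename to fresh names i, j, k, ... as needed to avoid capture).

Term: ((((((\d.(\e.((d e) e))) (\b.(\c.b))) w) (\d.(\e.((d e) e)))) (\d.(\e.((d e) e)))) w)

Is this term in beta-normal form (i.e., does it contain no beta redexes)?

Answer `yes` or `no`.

Answer: no

Derivation:
Term: ((((((\d.(\e.((d e) e))) (\b.(\c.b))) w) (\d.(\e.((d e) e)))) (\d.(\e.((d e) e)))) w)
Found 1 beta redex(es).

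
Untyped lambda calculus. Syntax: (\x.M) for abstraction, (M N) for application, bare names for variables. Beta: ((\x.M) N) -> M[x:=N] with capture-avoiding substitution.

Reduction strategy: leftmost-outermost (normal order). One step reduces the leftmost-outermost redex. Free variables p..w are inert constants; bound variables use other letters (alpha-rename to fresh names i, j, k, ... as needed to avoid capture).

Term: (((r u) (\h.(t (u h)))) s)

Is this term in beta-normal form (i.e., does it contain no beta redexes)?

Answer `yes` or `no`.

Answer: yes

Derivation:
Term: (((r u) (\h.(t (u h)))) s)
No beta redexes found.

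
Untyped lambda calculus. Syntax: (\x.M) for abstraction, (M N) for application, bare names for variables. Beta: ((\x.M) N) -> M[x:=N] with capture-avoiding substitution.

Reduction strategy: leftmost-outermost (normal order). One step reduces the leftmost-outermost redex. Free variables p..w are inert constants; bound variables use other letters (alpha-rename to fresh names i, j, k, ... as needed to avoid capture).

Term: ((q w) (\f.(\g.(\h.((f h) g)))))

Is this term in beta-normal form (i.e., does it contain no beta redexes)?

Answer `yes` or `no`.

Term: ((q w) (\f.(\g.(\h.((f h) g)))))
No beta redexes found.

Answer: yes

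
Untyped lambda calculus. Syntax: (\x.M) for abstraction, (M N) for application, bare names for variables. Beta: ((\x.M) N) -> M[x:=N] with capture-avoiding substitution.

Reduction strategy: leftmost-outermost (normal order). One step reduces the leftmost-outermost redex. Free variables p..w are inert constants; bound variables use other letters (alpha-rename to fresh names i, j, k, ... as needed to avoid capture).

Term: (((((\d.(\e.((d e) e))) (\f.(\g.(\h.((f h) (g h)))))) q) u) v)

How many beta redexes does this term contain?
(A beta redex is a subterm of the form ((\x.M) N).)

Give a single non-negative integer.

Answer: 1

Derivation:
Term: (((((\d.(\e.((d e) e))) (\f.(\g.(\h.((f h) (g h)))))) q) u) v)
  Redex: ((\d.(\e.((d e) e))) (\f.(\g.(\h.((f h) (g h))))))
Total redexes: 1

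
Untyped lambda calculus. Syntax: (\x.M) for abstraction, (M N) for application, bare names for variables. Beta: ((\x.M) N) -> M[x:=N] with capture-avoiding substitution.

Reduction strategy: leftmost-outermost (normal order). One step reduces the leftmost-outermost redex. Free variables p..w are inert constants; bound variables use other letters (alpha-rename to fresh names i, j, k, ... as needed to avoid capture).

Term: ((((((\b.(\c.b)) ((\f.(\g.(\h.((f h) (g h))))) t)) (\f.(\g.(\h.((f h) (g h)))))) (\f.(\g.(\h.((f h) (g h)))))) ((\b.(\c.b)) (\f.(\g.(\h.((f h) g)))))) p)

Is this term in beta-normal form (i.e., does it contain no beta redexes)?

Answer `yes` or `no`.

Answer: no

Derivation:
Term: ((((((\b.(\c.b)) ((\f.(\g.(\h.((f h) (g h))))) t)) (\f.(\g.(\h.((f h) (g h)))))) (\f.(\g.(\h.((f h) (g h)))))) ((\b.(\c.b)) (\f.(\g.(\h.((f h) g)))))) p)
Found 3 beta redex(es).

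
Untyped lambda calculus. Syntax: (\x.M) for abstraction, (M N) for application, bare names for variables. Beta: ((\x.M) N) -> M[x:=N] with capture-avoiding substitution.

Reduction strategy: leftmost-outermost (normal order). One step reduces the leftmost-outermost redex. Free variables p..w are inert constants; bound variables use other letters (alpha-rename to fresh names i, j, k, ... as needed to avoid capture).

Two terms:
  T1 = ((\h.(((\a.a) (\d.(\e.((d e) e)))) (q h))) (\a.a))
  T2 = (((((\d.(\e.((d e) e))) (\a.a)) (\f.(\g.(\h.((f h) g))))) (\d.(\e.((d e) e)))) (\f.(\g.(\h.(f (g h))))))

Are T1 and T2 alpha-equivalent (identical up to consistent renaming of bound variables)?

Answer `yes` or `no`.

Answer: no

Derivation:
Term 1: ((\h.(((\a.a) (\d.(\e.((d e) e)))) (q h))) (\a.a))
Term 2: (((((\d.(\e.((d e) e))) (\a.a)) (\f.(\g.(\h.((f h) g))))) (\d.(\e.((d e) e)))) (\f.(\g.(\h.(f (g h))))))
Alpha-equivalence: compare structure up to binder renaming.
Result: False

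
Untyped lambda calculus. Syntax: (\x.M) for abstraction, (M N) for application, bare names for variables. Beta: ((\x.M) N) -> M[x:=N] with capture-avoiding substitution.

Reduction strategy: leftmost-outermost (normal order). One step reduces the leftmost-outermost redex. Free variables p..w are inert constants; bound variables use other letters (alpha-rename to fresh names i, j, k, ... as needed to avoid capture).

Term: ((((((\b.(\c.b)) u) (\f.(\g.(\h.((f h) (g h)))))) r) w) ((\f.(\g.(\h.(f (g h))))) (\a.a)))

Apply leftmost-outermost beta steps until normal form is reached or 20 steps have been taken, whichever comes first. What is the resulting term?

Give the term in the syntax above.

Answer: (((u r) w) (\g.(\h.(g h))))

Derivation:
Step 0: ((((((\b.(\c.b)) u) (\f.(\g.(\h.((f h) (g h)))))) r) w) ((\f.(\g.(\h.(f (g h))))) (\a.a)))
Step 1: (((((\c.u) (\f.(\g.(\h.((f h) (g h)))))) r) w) ((\f.(\g.(\h.(f (g h))))) (\a.a)))
Step 2: (((u r) w) ((\f.(\g.(\h.(f (g h))))) (\a.a)))
Step 3: (((u r) w) (\g.(\h.((\a.a) (g h)))))
Step 4: (((u r) w) (\g.(\h.(g h))))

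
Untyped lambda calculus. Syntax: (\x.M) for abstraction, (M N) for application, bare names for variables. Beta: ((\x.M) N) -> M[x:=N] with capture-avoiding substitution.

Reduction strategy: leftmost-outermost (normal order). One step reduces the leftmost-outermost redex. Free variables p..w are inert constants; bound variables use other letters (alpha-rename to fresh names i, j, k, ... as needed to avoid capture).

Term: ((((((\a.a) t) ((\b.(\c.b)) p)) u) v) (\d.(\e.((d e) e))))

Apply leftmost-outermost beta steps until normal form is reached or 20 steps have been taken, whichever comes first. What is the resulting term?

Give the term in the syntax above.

Step 0: ((((((\a.a) t) ((\b.(\c.b)) p)) u) v) (\d.(\e.((d e) e))))
Step 1: ((((t ((\b.(\c.b)) p)) u) v) (\d.(\e.((d e) e))))
Step 2: ((((t (\c.p)) u) v) (\d.(\e.((d e) e))))

Answer: ((((t (\c.p)) u) v) (\d.(\e.((d e) e))))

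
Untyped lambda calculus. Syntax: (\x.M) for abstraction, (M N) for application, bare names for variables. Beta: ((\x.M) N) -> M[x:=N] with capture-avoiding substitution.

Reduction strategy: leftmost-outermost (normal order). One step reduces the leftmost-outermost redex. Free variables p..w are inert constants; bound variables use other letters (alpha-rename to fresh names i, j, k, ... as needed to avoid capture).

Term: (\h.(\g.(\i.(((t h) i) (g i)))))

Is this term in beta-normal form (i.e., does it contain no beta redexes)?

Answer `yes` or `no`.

Answer: yes

Derivation:
Term: (\h.(\g.(\i.(((t h) i) (g i)))))
No beta redexes found.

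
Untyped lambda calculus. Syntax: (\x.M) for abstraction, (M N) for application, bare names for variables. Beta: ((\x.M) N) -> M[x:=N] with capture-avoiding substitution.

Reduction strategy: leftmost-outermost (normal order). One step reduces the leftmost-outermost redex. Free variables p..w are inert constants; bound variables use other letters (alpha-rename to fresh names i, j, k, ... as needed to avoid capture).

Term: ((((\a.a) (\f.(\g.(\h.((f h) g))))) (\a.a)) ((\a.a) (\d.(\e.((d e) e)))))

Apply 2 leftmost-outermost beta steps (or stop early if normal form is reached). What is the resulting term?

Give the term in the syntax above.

Step 0: ((((\a.a) (\f.(\g.(\h.((f h) g))))) (\a.a)) ((\a.a) (\d.(\e.((d e) e)))))
Step 1: (((\f.(\g.(\h.((f h) g)))) (\a.a)) ((\a.a) (\d.(\e.((d e) e)))))
Step 2: ((\g.(\h.(((\a.a) h) g))) ((\a.a) (\d.(\e.((d e) e)))))

Answer: ((\g.(\h.(((\a.a) h) g))) ((\a.a) (\d.(\e.((d e) e)))))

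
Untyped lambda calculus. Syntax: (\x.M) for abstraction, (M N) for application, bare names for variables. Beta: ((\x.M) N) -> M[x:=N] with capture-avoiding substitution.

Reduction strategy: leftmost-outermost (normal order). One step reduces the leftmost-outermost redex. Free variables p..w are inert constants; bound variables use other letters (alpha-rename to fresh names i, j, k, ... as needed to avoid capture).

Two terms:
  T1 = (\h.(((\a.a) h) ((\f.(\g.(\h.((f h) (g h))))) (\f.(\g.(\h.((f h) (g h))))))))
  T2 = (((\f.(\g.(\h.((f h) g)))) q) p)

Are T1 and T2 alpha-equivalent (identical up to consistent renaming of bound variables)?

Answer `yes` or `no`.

Answer: no

Derivation:
Term 1: (\h.(((\a.a) h) ((\f.(\g.(\h.((f h) (g h))))) (\f.(\g.(\h.((f h) (g h))))))))
Term 2: (((\f.(\g.(\h.((f h) g)))) q) p)
Alpha-equivalence: compare structure up to binder renaming.
Result: False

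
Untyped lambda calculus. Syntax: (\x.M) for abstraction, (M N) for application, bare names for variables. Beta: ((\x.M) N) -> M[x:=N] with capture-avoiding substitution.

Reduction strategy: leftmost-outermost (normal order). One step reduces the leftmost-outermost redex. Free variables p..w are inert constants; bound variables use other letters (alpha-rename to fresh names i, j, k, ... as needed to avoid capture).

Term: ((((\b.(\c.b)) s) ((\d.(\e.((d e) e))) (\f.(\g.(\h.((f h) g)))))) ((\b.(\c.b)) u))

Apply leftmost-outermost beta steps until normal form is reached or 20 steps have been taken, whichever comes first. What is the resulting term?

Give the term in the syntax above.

Answer: (s (\c.u))

Derivation:
Step 0: ((((\b.(\c.b)) s) ((\d.(\e.((d e) e))) (\f.(\g.(\h.((f h) g)))))) ((\b.(\c.b)) u))
Step 1: (((\c.s) ((\d.(\e.((d e) e))) (\f.(\g.(\h.((f h) g)))))) ((\b.(\c.b)) u))
Step 2: (s ((\b.(\c.b)) u))
Step 3: (s (\c.u))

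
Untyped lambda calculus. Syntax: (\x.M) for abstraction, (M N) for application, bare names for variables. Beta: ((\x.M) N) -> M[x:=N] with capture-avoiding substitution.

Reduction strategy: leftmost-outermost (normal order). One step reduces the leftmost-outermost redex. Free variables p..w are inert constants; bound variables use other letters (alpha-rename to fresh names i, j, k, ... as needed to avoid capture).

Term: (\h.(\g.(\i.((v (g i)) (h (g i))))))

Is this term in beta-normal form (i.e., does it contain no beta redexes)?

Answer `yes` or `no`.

Term: (\h.(\g.(\i.((v (g i)) (h (g i))))))
No beta redexes found.

Answer: yes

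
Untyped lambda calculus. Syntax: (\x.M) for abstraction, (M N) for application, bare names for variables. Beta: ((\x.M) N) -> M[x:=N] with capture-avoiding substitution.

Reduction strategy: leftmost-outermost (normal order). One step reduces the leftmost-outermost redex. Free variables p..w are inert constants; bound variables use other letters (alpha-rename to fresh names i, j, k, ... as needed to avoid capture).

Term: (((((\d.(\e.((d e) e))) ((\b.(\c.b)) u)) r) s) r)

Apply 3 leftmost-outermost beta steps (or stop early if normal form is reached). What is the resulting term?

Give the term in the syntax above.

Step 0: (((((\d.(\e.((d e) e))) ((\b.(\c.b)) u)) r) s) r)
Step 1: ((((\e.((((\b.(\c.b)) u) e) e)) r) s) r)
Step 2: ((((((\b.(\c.b)) u) r) r) s) r)
Step 3: (((((\c.u) r) r) s) r)

Answer: (((((\c.u) r) r) s) r)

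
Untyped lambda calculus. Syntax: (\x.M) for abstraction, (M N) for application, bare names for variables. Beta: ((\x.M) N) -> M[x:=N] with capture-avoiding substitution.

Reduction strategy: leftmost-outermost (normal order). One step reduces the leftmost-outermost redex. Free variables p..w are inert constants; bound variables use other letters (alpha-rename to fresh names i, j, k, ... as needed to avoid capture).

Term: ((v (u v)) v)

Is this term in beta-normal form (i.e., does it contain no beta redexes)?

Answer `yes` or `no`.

Answer: yes

Derivation:
Term: ((v (u v)) v)
No beta redexes found.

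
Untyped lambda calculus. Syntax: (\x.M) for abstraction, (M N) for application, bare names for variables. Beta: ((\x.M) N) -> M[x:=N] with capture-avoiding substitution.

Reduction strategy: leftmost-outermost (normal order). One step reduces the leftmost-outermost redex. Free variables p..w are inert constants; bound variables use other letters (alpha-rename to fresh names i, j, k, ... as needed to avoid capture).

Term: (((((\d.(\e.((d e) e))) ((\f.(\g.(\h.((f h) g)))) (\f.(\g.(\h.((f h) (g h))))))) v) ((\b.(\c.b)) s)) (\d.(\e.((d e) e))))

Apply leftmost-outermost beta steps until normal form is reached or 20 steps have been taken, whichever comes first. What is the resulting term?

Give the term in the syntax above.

Answer: (((v (\c.s)) (v (\c.s))) (\d.(\e.((d e) e))))

Derivation:
Step 0: (((((\d.(\e.((d e) e))) ((\f.(\g.(\h.((f h) g)))) (\f.(\g.(\h.((f h) (g h))))))) v) ((\b.(\c.b)) s)) (\d.(\e.((d e) e))))
Step 1: ((((\e.((((\f.(\g.(\h.((f h) g)))) (\f.(\g.(\h.((f h) (g h)))))) e) e)) v) ((\b.(\c.b)) s)) (\d.(\e.((d e) e))))
Step 2: ((((((\f.(\g.(\h.((f h) g)))) (\f.(\g.(\h.((f h) (g h)))))) v) v) ((\b.(\c.b)) s)) (\d.(\e.((d e) e))))
Step 3: (((((\g.(\h.(((\f.(\g.(\h.((f h) (g h))))) h) g))) v) v) ((\b.(\c.b)) s)) (\d.(\e.((d e) e))))
Step 4: ((((\h.(((\f.(\g.(\h.((f h) (g h))))) h) v)) v) ((\b.(\c.b)) s)) (\d.(\e.((d e) e))))
Step 5: (((((\f.(\g.(\h.((f h) (g h))))) v) v) ((\b.(\c.b)) s)) (\d.(\e.((d e) e))))
Step 6: ((((\g.(\h.((v h) (g h)))) v) ((\b.(\c.b)) s)) (\d.(\e.((d e) e))))
Step 7: (((\h.((v h) (v h))) ((\b.(\c.b)) s)) (\d.(\e.((d e) e))))
Step 8: (((v ((\b.(\c.b)) s)) (v ((\b.(\c.b)) s))) (\d.(\e.((d e) e))))
Step 9: (((v (\c.s)) (v ((\b.(\c.b)) s))) (\d.(\e.((d e) e))))
Step 10: (((v (\c.s)) (v (\c.s))) (\d.(\e.((d e) e))))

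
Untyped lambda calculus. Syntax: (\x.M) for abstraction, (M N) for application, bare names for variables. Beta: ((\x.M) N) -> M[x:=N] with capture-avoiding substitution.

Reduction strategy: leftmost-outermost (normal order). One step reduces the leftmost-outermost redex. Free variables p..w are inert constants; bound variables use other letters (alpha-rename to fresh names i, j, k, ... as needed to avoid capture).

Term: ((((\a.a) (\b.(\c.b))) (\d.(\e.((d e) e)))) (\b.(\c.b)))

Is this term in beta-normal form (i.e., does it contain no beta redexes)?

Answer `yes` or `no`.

Answer: no

Derivation:
Term: ((((\a.a) (\b.(\c.b))) (\d.(\e.((d e) e)))) (\b.(\c.b)))
Found 1 beta redex(es).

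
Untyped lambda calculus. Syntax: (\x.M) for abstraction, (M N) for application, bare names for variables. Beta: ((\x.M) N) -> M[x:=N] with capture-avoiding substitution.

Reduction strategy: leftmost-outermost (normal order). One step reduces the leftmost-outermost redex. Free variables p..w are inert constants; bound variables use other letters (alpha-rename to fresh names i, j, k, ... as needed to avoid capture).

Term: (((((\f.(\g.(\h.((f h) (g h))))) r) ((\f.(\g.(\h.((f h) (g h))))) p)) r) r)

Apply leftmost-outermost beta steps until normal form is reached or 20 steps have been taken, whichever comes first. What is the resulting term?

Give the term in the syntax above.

Step 0: (((((\f.(\g.(\h.((f h) (g h))))) r) ((\f.(\g.(\h.((f h) (g h))))) p)) r) r)
Step 1: ((((\g.(\h.((r h) (g h)))) ((\f.(\g.(\h.((f h) (g h))))) p)) r) r)
Step 2: (((\h.((r h) (((\f.(\g.(\h.((f h) (g h))))) p) h))) r) r)
Step 3: (((r r) (((\f.(\g.(\h.((f h) (g h))))) p) r)) r)
Step 4: (((r r) ((\g.(\h.((p h) (g h)))) r)) r)
Step 5: (((r r) (\h.((p h) (r h)))) r)

Answer: (((r r) (\h.((p h) (r h)))) r)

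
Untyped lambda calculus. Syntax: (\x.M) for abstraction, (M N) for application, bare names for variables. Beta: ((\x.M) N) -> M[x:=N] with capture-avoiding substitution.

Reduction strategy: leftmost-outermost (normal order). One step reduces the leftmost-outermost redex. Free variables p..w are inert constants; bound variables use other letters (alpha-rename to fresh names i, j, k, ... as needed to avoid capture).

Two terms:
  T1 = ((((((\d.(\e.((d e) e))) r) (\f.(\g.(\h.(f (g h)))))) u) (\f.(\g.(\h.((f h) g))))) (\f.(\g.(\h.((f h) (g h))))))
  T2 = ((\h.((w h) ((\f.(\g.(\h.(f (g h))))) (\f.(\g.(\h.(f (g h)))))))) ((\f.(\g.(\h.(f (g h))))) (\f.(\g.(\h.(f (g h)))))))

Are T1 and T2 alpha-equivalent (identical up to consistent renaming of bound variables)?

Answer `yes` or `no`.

Term 1: ((((((\d.(\e.((d e) e))) r) (\f.(\g.(\h.(f (g h)))))) u) (\f.(\g.(\h.((f h) g))))) (\f.(\g.(\h.((f h) (g h))))))
Term 2: ((\h.((w h) ((\f.(\g.(\h.(f (g h))))) (\f.(\g.(\h.(f (g h)))))))) ((\f.(\g.(\h.(f (g h))))) (\f.(\g.(\h.(f (g h)))))))
Alpha-equivalence: compare structure up to binder renaming.
Result: False

Answer: no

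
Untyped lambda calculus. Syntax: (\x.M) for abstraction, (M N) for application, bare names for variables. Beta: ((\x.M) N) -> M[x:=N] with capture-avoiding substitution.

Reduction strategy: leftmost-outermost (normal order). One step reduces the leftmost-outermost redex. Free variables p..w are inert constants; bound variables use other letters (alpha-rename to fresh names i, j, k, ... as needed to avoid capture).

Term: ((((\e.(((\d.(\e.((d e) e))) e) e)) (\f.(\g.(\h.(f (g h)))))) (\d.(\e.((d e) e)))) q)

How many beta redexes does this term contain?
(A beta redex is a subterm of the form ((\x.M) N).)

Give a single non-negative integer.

Term: ((((\e.(((\d.(\e.((d e) e))) e) e)) (\f.(\g.(\h.(f (g h)))))) (\d.(\e.((d e) e)))) q)
  Redex: ((\e.(((\d.(\e.((d e) e))) e) e)) (\f.(\g.(\h.(f (g h))))))
  Redex: ((\d.(\e.((d e) e))) e)
Total redexes: 2

Answer: 2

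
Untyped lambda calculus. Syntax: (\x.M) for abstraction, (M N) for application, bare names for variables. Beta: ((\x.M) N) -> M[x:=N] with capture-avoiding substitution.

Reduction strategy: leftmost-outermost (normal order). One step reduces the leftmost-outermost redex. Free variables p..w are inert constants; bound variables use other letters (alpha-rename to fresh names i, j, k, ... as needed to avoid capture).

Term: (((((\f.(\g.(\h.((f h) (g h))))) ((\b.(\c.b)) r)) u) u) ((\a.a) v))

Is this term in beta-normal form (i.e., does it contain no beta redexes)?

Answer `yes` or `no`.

Term: (((((\f.(\g.(\h.((f h) (g h))))) ((\b.(\c.b)) r)) u) u) ((\a.a) v))
Found 3 beta redex(es).

Answer: no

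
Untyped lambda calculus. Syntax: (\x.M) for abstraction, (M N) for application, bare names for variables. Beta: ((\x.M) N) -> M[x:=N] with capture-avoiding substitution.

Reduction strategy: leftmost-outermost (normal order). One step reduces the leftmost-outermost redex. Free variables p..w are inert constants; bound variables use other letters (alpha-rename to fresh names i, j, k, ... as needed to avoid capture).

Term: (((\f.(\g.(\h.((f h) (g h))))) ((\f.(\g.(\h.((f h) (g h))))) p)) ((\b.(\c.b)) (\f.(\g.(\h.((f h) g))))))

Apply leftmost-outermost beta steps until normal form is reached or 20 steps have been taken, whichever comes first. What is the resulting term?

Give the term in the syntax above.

Answer: (\h.((p (\f.(\g.(\h.((f h) g))))) (h (\f.(\g.(\h.((f h) g)))))))

Derivation:
Step 0: (((\f.(\g.(\h.((f h) (g h))))) ((\f.(\g.(\h.((f h) (g h))))) p)) ((\b.(\c.b)) (\f.(\g.(\h.((f h) g))))))
Step 1: ((\g.(\h.((((\f.(\g.(\h.((f h) (g h))))) p) h) (g h)))) ((\b.(\c.b)) (\f.(\g.(\h.((f h) g))))))
Step 2: (\h.((((\f.(\g.(\h.((f h) (g h))))) p) h) (((\b.(\c.b)) (\f.(\g.(\h.((f h) g))))) h)))
Step 3: (\h.(((\g.(\h.((p h) (g h)))) h) (((\b.(\c.b)) (\f.(\g.(\h.((f h) g))))) h)))
Step 4: (\h.((\i.((p i) (h i))) (((\b.(\c.b)) (\f.(\g.(\h.((f h) g))))) h)))
Step 5: (\h.((p (((\b.(\c.b)) (\f.(\g.(\h.((f h) g))))) h)) (h (((\b.(\c.b)) (\f.(\g.(\h.((f h) g))))) h))))
Step 6: (\h.((p ((\c.(\f.(\g.(\h.((f h) g))))) h)) (h (((\b.(\c.b)) (\f.(\g.(\h.((f h) g))))) h))))
Step 7: (\h.((p (\f.(\g.(\h.((f h) g))))) (h (((\b.(\c.b)) (\f.(\g.(\h.((f h) g))))) h))))
Step 8: (\h.((p (\f.(\g.(\h.((f h) g))))) (h ((\c.(\f.(\g.(\h.((f h) g))))) h))))
Step 9: (\h.((p (\f.(\g.(\h.((f h) g))))) (h (\f.(\g.(\h.((f h) g)))))))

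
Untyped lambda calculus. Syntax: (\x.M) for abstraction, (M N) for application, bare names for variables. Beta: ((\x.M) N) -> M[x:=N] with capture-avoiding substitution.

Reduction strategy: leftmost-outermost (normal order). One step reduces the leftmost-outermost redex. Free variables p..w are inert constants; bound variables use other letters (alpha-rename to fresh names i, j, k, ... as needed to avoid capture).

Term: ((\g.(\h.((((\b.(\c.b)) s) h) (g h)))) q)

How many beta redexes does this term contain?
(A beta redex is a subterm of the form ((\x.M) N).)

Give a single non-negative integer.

Answer: 2

Derivation:
Term: ((\g.(\h.((((\b.(\c.b)) s) h) (g h)))) q)
  Redex: ((\g.(\h.((((\b.(\c.b)) s) h) (g h)))) q)
  Redex: ((\b.(\c.b)) s)
Total redexes: 2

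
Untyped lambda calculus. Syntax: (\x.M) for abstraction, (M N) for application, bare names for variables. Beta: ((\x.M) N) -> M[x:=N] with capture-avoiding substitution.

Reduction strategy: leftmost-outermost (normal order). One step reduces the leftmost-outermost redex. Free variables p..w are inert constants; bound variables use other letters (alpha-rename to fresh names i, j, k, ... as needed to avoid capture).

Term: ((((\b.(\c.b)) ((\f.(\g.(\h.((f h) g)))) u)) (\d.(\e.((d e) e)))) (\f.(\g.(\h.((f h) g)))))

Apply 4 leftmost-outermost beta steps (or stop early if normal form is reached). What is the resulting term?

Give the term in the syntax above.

Answer: (\h.((u h) (\f.(\g.(\h.((f h) g))))))

Derivation:
Step 0: ((((\b.(\c.b)) ((\f.(\g.(\h.((f h) g)))) u)) (\d.(\e.((d e) e)))) (\f.(\g.(\h.((f h) g)))))
Step 1: (((\c.((\f.(\g.(\h.((f h) g)))) u)) (\d.(\e.((d e) e)))) (\f.(\g.(\h.((f h) g)))))
Step 2: (((\f.(\g.(\h.((f h) g)))) u) (\f.(\g.(\h.((f h) g)))))
Step 3: ((\g.(\h.((u h) g))) (\f.(\g.(\h.((f h) g)))))
Step 4: (\h.((u h) (\f.(\g.(\h.((f h) g))))))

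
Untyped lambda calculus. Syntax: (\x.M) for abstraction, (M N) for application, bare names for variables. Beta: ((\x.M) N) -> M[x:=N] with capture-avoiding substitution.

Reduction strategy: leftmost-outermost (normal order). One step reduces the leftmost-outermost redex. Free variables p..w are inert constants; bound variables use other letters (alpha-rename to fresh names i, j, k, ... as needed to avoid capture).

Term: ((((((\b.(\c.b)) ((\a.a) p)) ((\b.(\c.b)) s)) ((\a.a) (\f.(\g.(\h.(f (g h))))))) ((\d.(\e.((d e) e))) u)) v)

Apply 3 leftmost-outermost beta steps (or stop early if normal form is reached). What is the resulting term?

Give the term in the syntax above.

Answer: (((p ((\a.a) (\f.(\g.(\h.(f (g h))))))) ((\d.(\e.((d e) e))) u)) v)

Derivation:
Step 0: ((((((\b.(\c.b)) ((\a.a) p)) ((\b.(\c.b)) s)) ((\a.a) (\f.(\g.(\h.(f (g h))))))) ((\d.(\e.((d e) e))) u)) v)
Step 1: (((((\c.((\a.a) p)) ((\b.(\c.b)) s)) ((\a.a) (\f.(\g.(\h.(f (g h))))))) ((\d.(\e.((d e) e))) u)) v)
Step 2: (((((\a.a) p) ((\a.a) (\f.(\g.(\h.(f (g h))))))) ((\d.(\e.((d e) e))) u)) v)
Step 3: (((p ((\a.a) (\f.(\g.(\h.(f (g h))))))) ((\d.(\e.((d e) e))) u)) v)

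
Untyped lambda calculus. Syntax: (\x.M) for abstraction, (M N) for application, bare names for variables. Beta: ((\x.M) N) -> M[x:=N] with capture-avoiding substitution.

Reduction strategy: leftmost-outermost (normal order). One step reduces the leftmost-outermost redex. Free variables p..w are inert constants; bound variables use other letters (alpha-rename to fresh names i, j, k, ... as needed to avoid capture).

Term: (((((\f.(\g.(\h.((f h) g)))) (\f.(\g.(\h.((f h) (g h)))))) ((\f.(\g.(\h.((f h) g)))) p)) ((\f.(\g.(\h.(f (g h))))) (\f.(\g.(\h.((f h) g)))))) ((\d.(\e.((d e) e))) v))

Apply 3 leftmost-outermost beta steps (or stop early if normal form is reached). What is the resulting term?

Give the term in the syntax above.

Step 0: (((((\f.(\g.(\h.((f h) g)))) (\f.(\g.(\h.((f h) (g h)))))) ((\f.(\g.(\h.((f h) g)))) p)) ((\f.(\g.(\h.(f (g h))))) (\f.(\g.(\h.((f h) g)))))) ((\d.(\e.((d e) e))) v))
Step 1: ((((\g.(\h.(((\f.(\g.(\h.((f h) (g h))))) h) g))) ((\f.(\g.(\h.((f h) g)))) p)) ((\f.(\g.(\h.(f (g h))))) (\f.(\g.(\h.((f h) g)))))) ((\d.(\e.((d e) e))) v))
Step 2: (((\h.(((\f.(\g.(\h.((f h) (g h))))) h) ((\f.(\g.(\h.((f h) g)))) p))) ((\f.(\g.(\h.(f (g h))))) (\f.(\g.(\h.((f h) g)))))) ((\d.(\e.((d e) e))) v))
Step 3: ((((\f.(\g.(\h.((f h) (g h))))) ((\f.(\g.(\h.(f (g h))))) (\f.(\g.(\h.((f h) g)))))) ((\f.(\g.(\h.((f h) g)))) p)) ((\d.(\e.((d e) e))) v))

Answer: ((((\f.(\g.(\h.((f h) (g h))))) ((\f.(\g.(\h.(f (g h))))) (\f.(\g.(\h.((f h) g)))))) ((\f.(\g.(\h.((f h) g)))) p)) ((\d.(\e.((d e) e))) v))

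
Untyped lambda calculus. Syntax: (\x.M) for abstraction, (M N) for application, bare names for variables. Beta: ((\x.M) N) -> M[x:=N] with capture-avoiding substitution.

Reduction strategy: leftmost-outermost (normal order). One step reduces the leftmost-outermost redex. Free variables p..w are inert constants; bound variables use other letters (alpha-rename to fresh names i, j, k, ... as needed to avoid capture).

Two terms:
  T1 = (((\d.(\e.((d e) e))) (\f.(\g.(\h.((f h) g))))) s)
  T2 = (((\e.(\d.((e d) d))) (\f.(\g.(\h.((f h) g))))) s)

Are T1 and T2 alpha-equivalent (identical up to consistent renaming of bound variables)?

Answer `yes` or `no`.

Term 1: (((\d.(\e.((d e) e))) (\f.(\g.(\h.((f h) g))))) s)
Term 2: (((\e.(\d.((e d) d))) (\f.(\g.(\h.((f h) g))))) s)
Alpha-equivalence: compare structure up to binder renaming.
Result: True

Answer: yes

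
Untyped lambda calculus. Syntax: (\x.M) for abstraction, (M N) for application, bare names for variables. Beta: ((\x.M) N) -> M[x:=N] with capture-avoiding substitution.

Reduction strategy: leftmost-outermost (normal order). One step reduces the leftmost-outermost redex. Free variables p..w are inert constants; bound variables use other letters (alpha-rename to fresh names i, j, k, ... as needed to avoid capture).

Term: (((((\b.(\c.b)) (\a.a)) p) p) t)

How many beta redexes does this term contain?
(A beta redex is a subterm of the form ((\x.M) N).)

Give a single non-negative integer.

Answer: 1

Derivation:
Term: (((((\b.(\c.b)) (\a.a)) p) p) t)
  Redex: ((\b.(\c.b)) (\a.a))
Total redexes: 1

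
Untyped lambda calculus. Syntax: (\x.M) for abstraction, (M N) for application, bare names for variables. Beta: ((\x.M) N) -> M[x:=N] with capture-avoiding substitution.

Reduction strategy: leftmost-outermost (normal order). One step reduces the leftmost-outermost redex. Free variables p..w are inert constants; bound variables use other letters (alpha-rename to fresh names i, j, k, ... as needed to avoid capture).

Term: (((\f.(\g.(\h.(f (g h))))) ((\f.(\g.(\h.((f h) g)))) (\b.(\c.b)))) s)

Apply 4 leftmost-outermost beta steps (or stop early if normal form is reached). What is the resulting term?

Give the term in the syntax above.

Step 0: (((\f.(\g.(\h.(f (g h))))) ((\f.(\g.(\h.((f h) g)))) (\b.(\c.b)))) s)
Step 1: ((\g.(\h.(((\f.(\g.(\h.((f h) g)))) (\b.(\c.b))) (g h)))) s)
Step 2: (\h.(((\f.(\g.(\h.((f h) g)))) (\b.(\c.b))) (s h)))
Step 3: (\h.((\g.(\h.(((\b.(\c.b)) h) g))) (s h)))
Step 4: (\h.(\i.(((\b.(\c.b)) i) (s h))))

Answer: (\h.(\i.(((\b.(\c.b)) i) (s h))))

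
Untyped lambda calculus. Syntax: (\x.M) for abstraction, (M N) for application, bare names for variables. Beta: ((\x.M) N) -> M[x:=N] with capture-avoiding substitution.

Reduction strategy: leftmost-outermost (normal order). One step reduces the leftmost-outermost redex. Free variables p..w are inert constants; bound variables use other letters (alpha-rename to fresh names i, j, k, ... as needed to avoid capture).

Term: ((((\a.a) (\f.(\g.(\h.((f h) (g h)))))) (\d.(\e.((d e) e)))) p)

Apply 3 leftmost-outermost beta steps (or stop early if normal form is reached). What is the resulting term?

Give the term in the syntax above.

Step 0: ((((\a.a) (\f.(\g.(\h.((f h) (g h)))))) (\d.(\e.((d e) e)))) p)
Step 1: (((\f.(\g.(\h.((f h) (g h))))) (\d.(\e.((d e) e)))) p)
Step 2: ((\g.(\h.(((\d.(\e.((d e) e))) h) (g h)))) p)
Step 3: (\h.(((\d.(\e.((d e) e))) h) (p h)))

Answer: (\h.(((\d.(\e.((d e) e))) h) (p h)))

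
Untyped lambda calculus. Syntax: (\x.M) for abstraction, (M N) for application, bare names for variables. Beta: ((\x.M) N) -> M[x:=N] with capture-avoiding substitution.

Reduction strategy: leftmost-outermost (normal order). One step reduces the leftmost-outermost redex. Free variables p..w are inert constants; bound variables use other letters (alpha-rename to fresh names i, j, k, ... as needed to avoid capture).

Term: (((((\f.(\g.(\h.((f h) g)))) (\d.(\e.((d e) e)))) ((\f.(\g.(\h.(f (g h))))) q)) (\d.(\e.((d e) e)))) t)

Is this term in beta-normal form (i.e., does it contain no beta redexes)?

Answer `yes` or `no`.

Term: (((((\f.(\g.(\h.((f h) g)))) (\d.(\e.((d e) e)))) ((\f.(\g.(\h.(f (g h))))) q)) (\d.(\e.((d e) e)))) t)
Found 2 beta redex(es).

Answer: no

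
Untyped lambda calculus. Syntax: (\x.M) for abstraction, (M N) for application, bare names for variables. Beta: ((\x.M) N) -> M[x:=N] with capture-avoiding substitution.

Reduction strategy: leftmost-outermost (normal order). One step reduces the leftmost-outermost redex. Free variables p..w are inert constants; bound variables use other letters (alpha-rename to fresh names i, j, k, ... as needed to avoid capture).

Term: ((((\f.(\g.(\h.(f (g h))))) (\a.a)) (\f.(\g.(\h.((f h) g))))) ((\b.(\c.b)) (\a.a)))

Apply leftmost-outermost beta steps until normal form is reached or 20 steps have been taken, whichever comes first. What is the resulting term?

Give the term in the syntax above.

Step 0: ((((\f.(\g.(\h.(f (g h))))) (\a.a)) (\f.(\g.(\h.((f h) g))))) ((\b.(\c.b)) (\a.a)))
Step 1: (((\g.(\h.((\a.a) (g h)))) (\f.(\g.(\h.((f h) g))))) ((\b.(\c.b)) (\a.a)))
Step 2: ((\h.((\a.a) ((\f.(\g.(\h.((f h) g)))) h))) ((\b.(\c.b)) (\a.a)))
Step 3: ((\a.a) ((\f.(\g.(\h.((f h) g)))) ((\b.(\c.b)) (\a.a))))
Step 4: ((\f.(\g.(\h.((f h) g)))) ((\b.(\c.b)) (\a.a)))
Step 5: (\g.(\h.((((\b.(\c.b)) (\a.a)) h) g)))
Step 6: (\g.(\h.(((\c.(\a.a)) h) g)))
Step 7: (\g.(\h.((\a.a) g)))
Step 8: (\g.(\h.g))

Answer: (\g.(\h.g))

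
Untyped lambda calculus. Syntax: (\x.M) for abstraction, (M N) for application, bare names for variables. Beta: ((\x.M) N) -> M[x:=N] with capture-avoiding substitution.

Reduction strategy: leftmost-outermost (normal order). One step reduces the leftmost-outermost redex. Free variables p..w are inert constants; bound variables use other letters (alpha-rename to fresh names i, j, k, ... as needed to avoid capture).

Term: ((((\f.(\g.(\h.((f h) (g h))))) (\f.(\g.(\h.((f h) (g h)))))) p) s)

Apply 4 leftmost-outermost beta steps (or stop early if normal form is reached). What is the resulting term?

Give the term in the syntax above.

Answer: ((\g.(\h.((s h) (g h)))) (p s))

Derivation:
Step 0: ((((\f.(\g.(\h.((f h) (g h))))) (\f.(\g.(\h.((f h) (g h)))))) p) s)
Step 1: (((\g.(\h.(((\f.(\g.(\h.((f h) (g h))))) h) (g h)))) p) s)
Step 2: ((\h.(((\f.(\g.(\h.((f h) (g h))))) h) (p h))) s)
Step 3: (((\f.(\g.(\h.((f h) (g h))))) s) (p s))
Step 4: ((\g.(\h.((s h) (g h)))) (p s))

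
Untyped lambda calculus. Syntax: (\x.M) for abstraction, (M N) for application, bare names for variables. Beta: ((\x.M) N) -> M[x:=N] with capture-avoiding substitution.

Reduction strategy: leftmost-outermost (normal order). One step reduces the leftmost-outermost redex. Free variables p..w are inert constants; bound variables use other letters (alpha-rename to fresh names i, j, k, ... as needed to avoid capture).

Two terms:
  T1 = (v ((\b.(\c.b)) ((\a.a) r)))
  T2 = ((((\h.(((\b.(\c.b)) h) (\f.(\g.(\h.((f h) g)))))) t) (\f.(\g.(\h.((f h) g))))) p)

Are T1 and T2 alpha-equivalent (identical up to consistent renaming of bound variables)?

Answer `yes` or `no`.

Term 1: (v ((\b.(\c.b)) ((\a.a) r)))
Term 2: ((((\h.(((\b.(\c.b)) h) (\f.(\g.(\h.((f h) g)))))) t) (\f.(\g.(\h.((f h) g))))) p)
Alpha-equivalence: compare structure up to binder renaming.
Result: False

Answer: no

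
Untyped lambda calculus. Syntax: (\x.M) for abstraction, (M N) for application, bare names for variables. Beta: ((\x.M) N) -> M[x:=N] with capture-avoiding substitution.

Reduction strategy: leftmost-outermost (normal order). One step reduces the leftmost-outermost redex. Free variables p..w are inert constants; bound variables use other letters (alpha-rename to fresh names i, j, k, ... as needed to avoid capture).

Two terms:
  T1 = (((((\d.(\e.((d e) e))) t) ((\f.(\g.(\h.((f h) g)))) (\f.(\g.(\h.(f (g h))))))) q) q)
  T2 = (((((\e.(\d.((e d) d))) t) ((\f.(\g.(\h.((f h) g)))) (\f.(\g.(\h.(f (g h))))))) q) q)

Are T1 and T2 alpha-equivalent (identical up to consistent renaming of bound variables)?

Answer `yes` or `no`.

Term 1: (((((\d.(\e.((d e) e))) t) ((\f.(\g.(\h.((f h) g)))) (\f.(\g.(\h.(f (g h))))))) q) q)
Term 2: (((((\e.(\d.((e d) d))) t) ((\f.(\g.(\h.((f h) g)))) (\f.(\g.(\h.(f (g h))))))) q) q)
Alpha-equivalence: compare structure up to binder renaming.
Result: True

Answer: yes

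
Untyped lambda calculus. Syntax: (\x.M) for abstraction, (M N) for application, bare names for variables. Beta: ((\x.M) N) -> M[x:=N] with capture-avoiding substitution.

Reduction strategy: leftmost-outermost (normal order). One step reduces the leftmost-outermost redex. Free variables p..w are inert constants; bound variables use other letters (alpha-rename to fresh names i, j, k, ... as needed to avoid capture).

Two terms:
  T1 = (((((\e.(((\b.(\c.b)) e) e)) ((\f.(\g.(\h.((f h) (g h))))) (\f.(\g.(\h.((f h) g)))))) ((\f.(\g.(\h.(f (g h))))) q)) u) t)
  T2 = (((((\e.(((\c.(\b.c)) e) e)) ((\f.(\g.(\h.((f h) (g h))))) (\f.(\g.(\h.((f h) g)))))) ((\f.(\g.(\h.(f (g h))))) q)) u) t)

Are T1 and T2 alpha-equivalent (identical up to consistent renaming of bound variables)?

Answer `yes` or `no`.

Term 1: (((((\e.(((\b.(\c.b)) e) e)) ((\f.(\g.(\h.((f h) (g h))))) (\f.(\g.(\h.((f h) g)))))) ((\f.(\g.(\h.(f (g h))))) q)) u) t)
Term 2: (((((\e.(((\c.(\b.c)) e) e)) ((\f.(\g.(\h.((f h) (g h))))) (\f.(\g.(\h.((f h) g)))))) ((\f.(\g.(\h.(f (g h))))) q)) u) t)
Alpha-equivalence: compare structure up to binder renaming.
Result: True

Answer: yes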